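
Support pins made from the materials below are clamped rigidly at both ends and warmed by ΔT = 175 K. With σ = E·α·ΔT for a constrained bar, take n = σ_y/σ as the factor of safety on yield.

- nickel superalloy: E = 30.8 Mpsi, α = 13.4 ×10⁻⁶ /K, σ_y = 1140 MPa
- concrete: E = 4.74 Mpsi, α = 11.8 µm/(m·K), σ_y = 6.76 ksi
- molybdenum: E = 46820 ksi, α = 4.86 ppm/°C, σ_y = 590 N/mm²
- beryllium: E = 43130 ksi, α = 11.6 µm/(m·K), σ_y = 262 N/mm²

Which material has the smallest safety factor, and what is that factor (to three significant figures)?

In consistent units (E in GPa, α in ×10⁻⁶/K, σ_y in MPa):
  nickel superalloy: E = 212.4, α = 13.4, σ_y = 1140 → σ = 498 MPa, n = 2.29
  concrete: E = 32.68, α = 11.8, σ_y = 46.61 → σ = 67.5 MPa, n = 0.691
  molybdenum: E = 322.8, α = 4.86, σ_y = 590.0 → σ = 275 MPa, n = 2.15
  beryllium: E = 297.4, α = 11.6, σ_y = 262.0 → σ = 604 MPa, n = 0.434
Beryllium has the lowest safety factor, n = 0.434.

beryllium, n = 0.434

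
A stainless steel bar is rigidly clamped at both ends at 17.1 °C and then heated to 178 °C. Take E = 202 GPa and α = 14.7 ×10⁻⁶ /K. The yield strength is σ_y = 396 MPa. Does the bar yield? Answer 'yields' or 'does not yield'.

yields

ΔT = 160.9 K. Constrained thermal stress σ = E·α·ΔT = 202.0×10³ MPa × 14.7×10⁻⁶ × 160.9 = 478 MPa (compressive).
Compare to σ_y = 396 MPa: σ ≥ σ_y, so it yields.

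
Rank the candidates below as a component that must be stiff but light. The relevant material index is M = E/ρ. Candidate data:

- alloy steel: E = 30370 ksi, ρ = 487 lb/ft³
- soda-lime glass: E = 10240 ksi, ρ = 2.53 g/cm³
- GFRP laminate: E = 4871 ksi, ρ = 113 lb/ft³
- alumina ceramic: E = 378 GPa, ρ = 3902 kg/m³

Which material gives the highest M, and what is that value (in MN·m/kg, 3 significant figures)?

alumina ceramic, M = 96.9 MN·m/kg

Normalizing units and computing the index:
  alloy steel: E = 209.4 GPa, ρ = 7801 kg/m³
  soda-lime glass: E = 70.60 GPa, ρ = 2530 kg/m³
  GFRP laminate: E = 33.58 GPa, ρ = 1810 kg/m³
  alumina ceramic: E = 378.0 GPa, ρ = 3902 kg/m³
  alumina ceramic: M = 96.9 MN·m/kg
  soda-lime glass: M = 27.9 MN·m/kg
  alloy steel: M = 26.8 MN·m/kg
  GFRP laminate: M = 18.6 MN·m/kg
The maximum is for alumina ceramic.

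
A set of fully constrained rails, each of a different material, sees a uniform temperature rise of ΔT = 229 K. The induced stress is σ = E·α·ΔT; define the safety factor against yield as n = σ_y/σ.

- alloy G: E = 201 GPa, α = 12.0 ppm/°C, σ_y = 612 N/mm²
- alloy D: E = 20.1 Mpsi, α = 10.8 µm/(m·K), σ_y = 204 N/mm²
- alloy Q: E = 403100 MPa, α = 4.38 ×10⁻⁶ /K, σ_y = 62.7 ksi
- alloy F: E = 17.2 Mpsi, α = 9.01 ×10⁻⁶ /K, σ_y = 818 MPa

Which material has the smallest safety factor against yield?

Per material, after unit conversion:
  alloy G: E = 201.0, α = 12.0, σ_y = 612.0 → σ = 552 MPa, n = 1.11
  alloy D: E = 138.6, α = 10.8, σ_y = 204.0 → σ = 343 MPa, n = 0.595
  alloy Q: E = 403.1, α = 4.38, σ_y = 432.3 → σ = 404 MPa, n = 1.07
  alloy F: E = 118.6, α = 9.01, σ_y = 818.0 → σ = 245 MPa, n = 3.34
Smallest n: alloy D with n = 0.595.

alloy D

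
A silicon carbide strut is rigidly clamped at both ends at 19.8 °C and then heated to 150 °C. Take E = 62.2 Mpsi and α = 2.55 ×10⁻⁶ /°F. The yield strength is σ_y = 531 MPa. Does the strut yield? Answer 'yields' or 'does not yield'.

does not yield

E = 62.2 Mpsi = 428.9 GPa.
α = 2.55×10⁻⁶/°F × 9/5 = 4.59×10⁻⁶/K.
ΔT = 130.2 K. Constrained thermal stress σ = E·α·ΔT = 428.9×10³ MPa × 4.59×10⁻⁶ × 130.2 = 256 MPa (compressive).
Compare to σ_y = 531 MPa: σ < σ_y, so it does not yield.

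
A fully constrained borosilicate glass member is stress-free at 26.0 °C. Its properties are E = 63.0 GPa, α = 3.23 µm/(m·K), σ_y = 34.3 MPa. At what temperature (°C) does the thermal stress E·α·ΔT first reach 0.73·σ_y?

E·α·ΔT = 25.04 MPa ⇒ ΔT = 25.04 / (63.00×10³ × 3.23×10⁻⁶) = 123.0 K.
T = 26.0 + 123.0 = 149.0 °C.

149 °C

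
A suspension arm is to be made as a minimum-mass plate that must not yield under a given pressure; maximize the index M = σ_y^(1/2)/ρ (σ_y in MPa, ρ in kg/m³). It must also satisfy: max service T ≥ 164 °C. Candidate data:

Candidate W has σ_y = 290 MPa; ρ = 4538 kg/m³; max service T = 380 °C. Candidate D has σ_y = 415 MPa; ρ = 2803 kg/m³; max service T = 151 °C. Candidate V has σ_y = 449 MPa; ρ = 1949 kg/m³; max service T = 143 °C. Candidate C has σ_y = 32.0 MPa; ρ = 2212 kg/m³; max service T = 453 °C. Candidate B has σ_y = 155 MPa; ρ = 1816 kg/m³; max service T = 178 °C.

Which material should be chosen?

Screen on constraints: max service T ≥ 164 °C. Survivors: candidate W, candidate C, candidate B.
Evaluate M for each candidate:
  candidate B: M = 6.86×10⁻³
  candidate W: M = 3.75×10⁻³
  candidate C: M = 2.56×10⁻³
The maximum is for candidate B.

candidate B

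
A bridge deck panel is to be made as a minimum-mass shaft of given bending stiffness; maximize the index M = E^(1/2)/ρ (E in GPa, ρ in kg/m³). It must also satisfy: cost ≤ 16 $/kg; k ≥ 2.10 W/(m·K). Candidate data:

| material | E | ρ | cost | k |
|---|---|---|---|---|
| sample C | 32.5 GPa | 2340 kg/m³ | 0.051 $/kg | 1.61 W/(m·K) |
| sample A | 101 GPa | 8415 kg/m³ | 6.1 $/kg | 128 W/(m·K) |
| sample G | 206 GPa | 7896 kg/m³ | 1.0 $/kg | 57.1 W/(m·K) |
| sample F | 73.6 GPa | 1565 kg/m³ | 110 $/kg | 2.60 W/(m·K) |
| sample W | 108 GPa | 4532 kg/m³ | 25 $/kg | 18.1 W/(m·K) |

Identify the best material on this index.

sample G

Screen on constraints: cost ≤ 16 $/kg; k ≥ 2.10 W/(m·K). Survivors: sample A, sample G.
Per-candidate index values:
  sample G: M = 1.82×10⁻³
  sample A: M = 1.19×10⁻³
Highest index: sample G.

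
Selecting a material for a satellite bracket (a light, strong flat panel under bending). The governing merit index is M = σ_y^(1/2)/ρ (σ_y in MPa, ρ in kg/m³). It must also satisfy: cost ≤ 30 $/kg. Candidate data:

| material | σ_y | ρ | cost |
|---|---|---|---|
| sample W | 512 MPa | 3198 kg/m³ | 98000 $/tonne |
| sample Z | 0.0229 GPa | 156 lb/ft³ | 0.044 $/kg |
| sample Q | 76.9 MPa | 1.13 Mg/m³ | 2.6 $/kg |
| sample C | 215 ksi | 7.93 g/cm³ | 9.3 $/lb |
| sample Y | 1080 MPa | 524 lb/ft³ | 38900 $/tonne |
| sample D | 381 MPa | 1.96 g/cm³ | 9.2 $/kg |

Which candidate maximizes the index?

Screen on constraints: cost ≤ 30 $/kg. Survivors: sample Z, sample Q, sample C, sample D.
In SI units:
  sample Z: σ_y = 22.90 MPa, ρ = 2499 kg/m³
  sample Q: σ_y = 76.90 MPa, ρ = 1130 kg/m³
  sample C: σ_y = 1482 MPa, ρ = 7930 kg/m³
  sample D: σ_y = 381.0 MPa, ρ = 1960 kg/m³
  sample D: M = 9.96×10⁻³
  sample Q: M = 7.76×10⁻³
  sample C: M = 4.86×10⁻³
  sample Z: M = 1.92×10⁻³
The maximum is for sample D.

sample D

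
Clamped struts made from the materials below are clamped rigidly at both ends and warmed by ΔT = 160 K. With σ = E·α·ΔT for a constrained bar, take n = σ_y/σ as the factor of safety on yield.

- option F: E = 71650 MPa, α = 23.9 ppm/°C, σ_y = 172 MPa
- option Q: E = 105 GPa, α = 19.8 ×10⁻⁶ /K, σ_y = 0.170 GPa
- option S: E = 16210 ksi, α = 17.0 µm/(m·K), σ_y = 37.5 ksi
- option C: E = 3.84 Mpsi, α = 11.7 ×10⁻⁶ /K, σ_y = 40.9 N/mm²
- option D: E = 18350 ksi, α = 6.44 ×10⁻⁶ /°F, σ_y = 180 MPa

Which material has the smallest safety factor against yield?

option Q

Converting E to GPa, α to ×10⁻⁶/K, σ_y to MPa, then σ and n for each:
  option F: E = 71.65, α = 23.9, σ_y = 172.0 → σ = 274 MPa, n = 0.628
  option Q: E = 105.0, α = 19.8, σ_y = 170.0 → σ = 333 MPa, n = 0.511
  option S: E = 111.8, α = 17.0, σ_y = 258.6 → σ = 304 MPa, n = 0.851
  option C: E = 26.48, α = 11.7, σ_y = 40.90 → σ = 49.6 MPa, n = 0.825
  option D: E = 126.5, α = 11.6, σ_y = 180.0 → σ = 235 MPa, n = 0.767
The minimum is option Q at n = 0.511.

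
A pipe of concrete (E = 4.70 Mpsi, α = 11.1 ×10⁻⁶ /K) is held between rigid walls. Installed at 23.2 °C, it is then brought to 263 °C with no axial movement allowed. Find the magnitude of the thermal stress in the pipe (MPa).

E = 4.70 Mpsi = 32.41 GPa.
ΔT = 239.8 K. Constrained thermal stress σ = E·α·ΔT = 32.41×10³ MPa × 11.1×10⁻⁶ × 239.8 = 86.3 MPa (compressive).

86.3 MPa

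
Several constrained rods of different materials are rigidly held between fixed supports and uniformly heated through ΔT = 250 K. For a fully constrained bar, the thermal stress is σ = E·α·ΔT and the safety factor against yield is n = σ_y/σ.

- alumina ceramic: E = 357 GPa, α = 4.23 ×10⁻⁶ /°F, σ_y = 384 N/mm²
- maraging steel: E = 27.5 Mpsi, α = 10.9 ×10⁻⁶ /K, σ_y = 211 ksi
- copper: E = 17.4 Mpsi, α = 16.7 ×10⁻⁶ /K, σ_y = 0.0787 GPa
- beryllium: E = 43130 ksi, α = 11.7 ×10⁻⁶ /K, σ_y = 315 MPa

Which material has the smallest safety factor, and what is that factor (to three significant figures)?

In consistent units (E in GPa, α in ×10⁻⁶/K, σ_y in MPa):
  alumina ceramic: E = 357.0, α = 7.61, σ_y = 384.0 → σ = 680 MPa, n = 0.565
  maraging steel: E = 189.6, α = 10.9, σ_y = 1455 → σ = 517 MPa, n = 2.82
  copper: E = 120.0, α = 16.7, σ_y = 78.70 → σ = 501 MPa, n = 0.157
  beryllium: E = 297.4, α = 11.7, σ_y = 315.0 → σ = 870 MPa, n = 0.362
Smallest n: copper with n = 0.157.

copper, n = 0.157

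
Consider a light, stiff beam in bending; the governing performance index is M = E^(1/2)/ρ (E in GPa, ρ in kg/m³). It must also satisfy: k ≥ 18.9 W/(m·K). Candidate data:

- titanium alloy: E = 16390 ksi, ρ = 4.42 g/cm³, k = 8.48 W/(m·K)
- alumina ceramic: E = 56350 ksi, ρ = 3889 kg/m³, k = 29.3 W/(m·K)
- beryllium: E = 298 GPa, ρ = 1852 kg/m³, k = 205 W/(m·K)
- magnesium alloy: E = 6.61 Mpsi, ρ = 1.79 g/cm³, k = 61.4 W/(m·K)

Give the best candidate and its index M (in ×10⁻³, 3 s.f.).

beryllium, M = 9.32×10⁻³

Screen on constraints: k ≥ 18.9 W/(m·K). Survivors: alumina ceramic, beryllium, magnesium alloy.
After converting to SI:
  alumina ceramic: E = 388.5 GPa, ρ = 3889 kg/m³
  beryllium: E = 298.0 GPa, ρ = 1852 kg/m³
  magnesium alloy: E = 45.57 GPa, ρ = 1790 kg/m³
  beryllium: M = 9.32×10⁻³
  alumina ceramic: M = 5.07×10⁻³
  magnesium alloy: M = 3.77×10⁻³
Beryllium ranks first.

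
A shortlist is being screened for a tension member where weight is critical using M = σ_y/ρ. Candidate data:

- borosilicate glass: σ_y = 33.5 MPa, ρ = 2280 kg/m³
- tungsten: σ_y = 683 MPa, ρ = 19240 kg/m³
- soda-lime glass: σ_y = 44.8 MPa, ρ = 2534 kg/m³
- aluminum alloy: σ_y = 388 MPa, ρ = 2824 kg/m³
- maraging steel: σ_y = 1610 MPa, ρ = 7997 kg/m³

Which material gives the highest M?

Per-candidate index values:
  maraging steel: M = 201 kN·m/kg
  aluminum alloy: M = 137 kN·m/kg
  tungsten: M = 35.5 kN·m/kg
  soda-lime glass: M = 17.7 kN·m/kg
  borosilicate glass: M = 14.7 kN·m/kg
Maraging steel ranks first.

maraging steel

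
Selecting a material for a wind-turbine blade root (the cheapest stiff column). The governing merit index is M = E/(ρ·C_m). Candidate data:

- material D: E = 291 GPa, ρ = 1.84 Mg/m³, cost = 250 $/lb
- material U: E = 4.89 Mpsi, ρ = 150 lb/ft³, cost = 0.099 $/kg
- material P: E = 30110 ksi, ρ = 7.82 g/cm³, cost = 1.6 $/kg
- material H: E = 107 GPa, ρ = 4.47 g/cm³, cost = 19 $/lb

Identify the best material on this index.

material U

Normalizing units and computing the index:
  material D: E = 291.0 GPa, ρ = 1840 kg/m³, cost = 551.1 $/kg
  material U: E = 33.72 GPa, ρ = 2403 kg/m³, cost = 0.09900 $/kg
  material P: E = 207.6 GPa, ρ = 7820 kg/m³, cost = 1.600 $/kg
  material H: E = 107.0 GPa, ρ = 4470 kg/m³, cost = 41.89 $/kg
  material U: M = 142 MN·m per $
  material P: M = 16.6 MN·m per $
  material H: M = 0.571 MN·m per $
  material D: M = 0.287 MN·m per $
Material U ranks first.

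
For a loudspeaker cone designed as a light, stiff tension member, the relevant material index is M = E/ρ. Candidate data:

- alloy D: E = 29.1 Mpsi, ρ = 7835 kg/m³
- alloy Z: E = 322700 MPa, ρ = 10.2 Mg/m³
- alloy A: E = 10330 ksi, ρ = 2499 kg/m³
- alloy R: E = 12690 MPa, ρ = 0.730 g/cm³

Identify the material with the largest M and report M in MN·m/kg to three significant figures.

In SI units:
  alloy D: E = 200.6 GPa, ρ = 7835 kg/m³
  alloy Z: E = 322.7 GPa, ρ = 10200 kg/m³
  alloy A: E = 71.22 GPa, ρ = 2499 kg/m³
  alloy R: E = 12.69 GPa, ρ = 730.0 kg/m³
  alloy Z: M = 31.6 MN·m/kg
  alloy A: M = 28.5 MN·m/kg
  alloy D: M = 25.6 MN·m/kg
  alloy R: M = 17.4 MN·m/kg
The maximum is for alloy Z.

alloy Z, M = 31.6 MN·m/kg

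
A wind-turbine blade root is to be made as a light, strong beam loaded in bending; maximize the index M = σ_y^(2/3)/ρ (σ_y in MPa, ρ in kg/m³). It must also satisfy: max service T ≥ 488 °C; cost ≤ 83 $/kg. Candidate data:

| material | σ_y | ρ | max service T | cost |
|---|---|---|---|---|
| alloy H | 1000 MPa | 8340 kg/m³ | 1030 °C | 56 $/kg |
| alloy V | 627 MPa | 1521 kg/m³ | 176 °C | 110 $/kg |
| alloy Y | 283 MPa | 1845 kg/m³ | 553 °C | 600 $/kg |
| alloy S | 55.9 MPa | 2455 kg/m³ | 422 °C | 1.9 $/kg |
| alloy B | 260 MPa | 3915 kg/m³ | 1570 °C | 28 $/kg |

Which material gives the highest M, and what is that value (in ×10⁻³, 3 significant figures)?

alloy H, M = 12.0×10⁻³

Screen on constraints: max service T ≥ 488 °C; cost ≤ 83 $/kg. Survivors: alloy H, alloy B.
Evaluate M for each candidate:
  alloy H: M = 12.0×10⁻³
  alloy B: M = 10.4×10⁻³
Alloy H ranks first.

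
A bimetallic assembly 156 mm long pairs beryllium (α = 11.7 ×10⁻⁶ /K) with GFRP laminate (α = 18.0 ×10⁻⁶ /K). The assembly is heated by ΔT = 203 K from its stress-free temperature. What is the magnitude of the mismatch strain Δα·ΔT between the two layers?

Δα = |11.7 − 18.0|×10⁻⁶/K = 6.30×10⁻⁶/K.
Mismatch strain = Δα·ΔT = 6.30×10⁻⁶ × 203.0 = 1.28×10⁻³.

1.28×10⁻³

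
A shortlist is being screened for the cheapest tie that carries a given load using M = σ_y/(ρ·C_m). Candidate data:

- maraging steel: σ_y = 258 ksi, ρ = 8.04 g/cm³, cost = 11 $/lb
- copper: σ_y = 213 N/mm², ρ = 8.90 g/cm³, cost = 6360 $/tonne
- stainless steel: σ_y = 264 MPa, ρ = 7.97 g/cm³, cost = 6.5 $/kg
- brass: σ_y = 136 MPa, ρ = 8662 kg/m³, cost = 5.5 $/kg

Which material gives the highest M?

In SI units:
  maraging steel: σ_y = 1779 MPa, ρ = 8040 kg/m³, cost = 24.25 $/kg
  copper: σ_y = 213.0 MPa, ρ = 8900 kg/m³, cost = 6.360 $/kg
  stainless steel: σ_y = 264.0 MPa, ρ = 7970 kg/m³, cost = 6.500 $/kg
  brass: σ_y = 136.0 MPa, ρ = 8662 kg/m³, cost = 5.500 $/kg
  maraging steel: M = 9.12 kN·m per $
  stainless steel: M = 5.10 kN·m per $
  copper: M = 3.76 kN·m per $
  brass: M = 2.85 kN·m per $
Highest index: maraging steel.

maraging steel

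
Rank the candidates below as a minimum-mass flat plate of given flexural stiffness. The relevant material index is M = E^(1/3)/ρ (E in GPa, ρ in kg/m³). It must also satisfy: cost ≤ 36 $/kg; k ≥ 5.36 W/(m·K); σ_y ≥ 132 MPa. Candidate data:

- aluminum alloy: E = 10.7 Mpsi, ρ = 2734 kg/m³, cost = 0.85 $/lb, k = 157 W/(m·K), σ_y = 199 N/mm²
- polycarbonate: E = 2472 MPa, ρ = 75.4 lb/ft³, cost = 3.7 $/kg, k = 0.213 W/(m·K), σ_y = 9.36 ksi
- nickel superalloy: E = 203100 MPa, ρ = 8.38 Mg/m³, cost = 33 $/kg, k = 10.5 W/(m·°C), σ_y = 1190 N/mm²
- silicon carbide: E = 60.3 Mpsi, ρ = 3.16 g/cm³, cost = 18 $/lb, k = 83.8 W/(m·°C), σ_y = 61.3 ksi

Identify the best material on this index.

Screen on constraints: cost ≤ 36 $/kg; k ≥ 5.36 W/(m·K); σ_y ≥ 132 MPa. Survivors: aluminum alloy, nickel superalloy.
Convert each candidate to consistent units, then evaluate M:
  aluminum alloy: E = 73.77 GPa, ρ = 2734 kg/m³
  nickel superalloy: E = 203.1 GPa, ρ = 8380 kg/m³
  aluminum alloy: M = 1.53×10⁻³
  nickel superalloy: M = 0.701×10⁻³
Aluminum alloy has the largest M.

aluminum alloy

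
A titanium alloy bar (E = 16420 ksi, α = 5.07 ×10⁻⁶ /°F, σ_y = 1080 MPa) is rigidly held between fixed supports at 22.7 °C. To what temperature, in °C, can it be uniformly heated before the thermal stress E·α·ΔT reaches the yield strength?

E = 16420 ksi = 113.2 GPa.
α = 5.07×10⁻⁶/°F × 9/5 = 9.13×10⁻⁶/K.
E·α·ΔT = 1080 MPa ⇒ ΔT = 1080 / (113.2×10³ × 9.13×10⁻⁶) = 1045 K.
T = 22.7 + 1045 = 1068 °C.

1070 °C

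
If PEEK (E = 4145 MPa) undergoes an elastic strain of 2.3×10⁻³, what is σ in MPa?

9.53 MPa

E = 4145 MPa = 4.145 GPa.
σ = E·ε = 4145 MPa × 2.3×10⁻³ = 9.53 MPa.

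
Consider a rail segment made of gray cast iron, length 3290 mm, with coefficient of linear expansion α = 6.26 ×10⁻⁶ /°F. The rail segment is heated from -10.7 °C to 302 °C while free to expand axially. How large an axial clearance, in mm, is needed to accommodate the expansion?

11.6 mm

Convert α: 6.26×10⁻⁶/°F × (9/5) = 11.3×10⁻⁶/K.
ΔT = 302 − (-10.7) = 312.7 K.
ΔL = α·L₀·ΔT = 11.3×10⁻⁶ × 3290 mm × 312.7 K = 11.6 mm.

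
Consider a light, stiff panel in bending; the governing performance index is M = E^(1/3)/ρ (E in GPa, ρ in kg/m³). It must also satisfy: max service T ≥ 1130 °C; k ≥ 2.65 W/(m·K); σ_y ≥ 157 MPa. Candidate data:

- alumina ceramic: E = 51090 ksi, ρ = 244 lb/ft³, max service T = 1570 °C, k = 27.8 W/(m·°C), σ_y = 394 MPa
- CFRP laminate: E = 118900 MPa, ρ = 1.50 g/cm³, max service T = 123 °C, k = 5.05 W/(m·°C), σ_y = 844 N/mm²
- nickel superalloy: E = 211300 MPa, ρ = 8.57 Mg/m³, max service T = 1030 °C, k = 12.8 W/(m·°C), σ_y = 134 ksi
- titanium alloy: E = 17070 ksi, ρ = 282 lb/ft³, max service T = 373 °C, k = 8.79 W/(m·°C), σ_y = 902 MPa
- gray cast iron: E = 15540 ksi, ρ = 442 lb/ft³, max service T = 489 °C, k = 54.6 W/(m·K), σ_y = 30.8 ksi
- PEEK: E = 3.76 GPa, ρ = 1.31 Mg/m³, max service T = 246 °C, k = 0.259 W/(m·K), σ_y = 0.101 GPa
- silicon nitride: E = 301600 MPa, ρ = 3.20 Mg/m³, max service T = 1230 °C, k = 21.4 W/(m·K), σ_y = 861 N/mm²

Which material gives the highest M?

silicon nitride

Screen on constraints: max service T ≥ 1130 °C; k ≥ 2.65 W/(m·K); σ_y ≥ 157 MPa. Survivors: alumina ceramic, silicon nitride.
Convert each candidate to consistent units, then evaluate M:
  alumina ceramic: E = 352.3 GPa, ρ = 3909 kg/m³
  silicon nitride: E = 301.6 GPa, ρ = 3200 kg/m³
  silicon nitride: M = 2.10×10⁻³
  alumina ceramic: M = 1.81×10⁻³
The maximum is for silicon nitride.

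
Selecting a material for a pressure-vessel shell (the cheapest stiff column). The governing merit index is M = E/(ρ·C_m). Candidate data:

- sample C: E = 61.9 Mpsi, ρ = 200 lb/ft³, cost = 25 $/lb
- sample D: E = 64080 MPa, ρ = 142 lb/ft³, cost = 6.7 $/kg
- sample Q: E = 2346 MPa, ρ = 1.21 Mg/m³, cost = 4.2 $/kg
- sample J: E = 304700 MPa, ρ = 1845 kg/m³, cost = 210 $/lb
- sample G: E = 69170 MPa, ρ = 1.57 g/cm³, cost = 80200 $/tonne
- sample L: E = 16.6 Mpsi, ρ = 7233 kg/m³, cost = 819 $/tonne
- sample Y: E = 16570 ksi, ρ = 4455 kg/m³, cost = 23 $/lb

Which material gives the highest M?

Convert each candidate to consistent units, then evaluate M:
  sample C: E = 426.8 GPa, ρ = 3204 kg/m³, cost = 55.11 $/kg
  sample D: E = 64.08 GPa, ρ = 2275 kg/m³, cost = 6.700 $/kg
  sample Q: E = 2.346 GPa, ρ = 1210 kg/m³, cost = 4.200 $/kg
  sample J: E = 304.7 GPa, ρ = 1845 kg/m³, cost = 463.0 $/kg
  sample G: E = 69.17 GPa, ρ = 1570 kg/m³, cost = 80.20 $/kg
  sample L: E = 114.5 GPa, ρ = 7233 kg/m³, cost = 0.8190 $/kg
  sample Y: E = 114.2 GPa, ρ = 4455 kg/m³, cost = 50.71 $/kg
  sample L: M = 19.3 MN·m per $
  sample D: M = 4.20 MN·m per $
  sample C: M = 2.42 MN·m per $
  sample G: M = 0.549 MN·m per $
  sample Y: M = 0.506 MN·m per $
  sample Q: M = 0.462 MN·m per $
  sample J: M = 0.357 MN·m per $
Highest index: sample L.

sample L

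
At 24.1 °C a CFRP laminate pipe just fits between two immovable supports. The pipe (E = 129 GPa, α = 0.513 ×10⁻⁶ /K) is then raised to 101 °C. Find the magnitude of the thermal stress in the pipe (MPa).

ΔT = 76.90 K. Constrained thermal stress σ = E·α·ΔT = 129.0×10³ MPa × 0.513×10⁻⁶ × 76.90 = 5.09 MPa (compressive).

5.09 MPa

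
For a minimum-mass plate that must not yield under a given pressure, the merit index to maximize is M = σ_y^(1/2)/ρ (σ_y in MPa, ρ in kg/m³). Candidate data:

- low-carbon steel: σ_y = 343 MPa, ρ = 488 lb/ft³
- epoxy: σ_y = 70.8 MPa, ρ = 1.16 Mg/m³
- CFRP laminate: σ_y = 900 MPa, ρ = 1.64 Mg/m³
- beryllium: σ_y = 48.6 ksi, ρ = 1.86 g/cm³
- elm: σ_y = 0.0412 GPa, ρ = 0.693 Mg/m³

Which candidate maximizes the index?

After converting to SI:
  low-carbon steel: σ_y = 343.0 MPa, ρ = 7817 kg/m³
  epoxy: σ_y = 70.80 MPa, ρ = 1160 kg/m³
  CFRP laminate: σ_y = 900.0 MPa, ρ = 1640 kg/m³
  beryllium: σ_y = 335.1 MPa, ρ = 1860 kg/m³
  elm: σ_y = 41.20 MPa, ρ = 693.0 kg/m³
  CFRP laminate: M = 18.3×10⁻³
  beryllium: M = 9.84×10⁻³
  elm: M = 9.26×10⁻³
  epoxy: M = 7.25×10⁻³
  low-carbon steel: M = 2.37×10⁻³
CFRP laminate has the largest M.

CFRP laminate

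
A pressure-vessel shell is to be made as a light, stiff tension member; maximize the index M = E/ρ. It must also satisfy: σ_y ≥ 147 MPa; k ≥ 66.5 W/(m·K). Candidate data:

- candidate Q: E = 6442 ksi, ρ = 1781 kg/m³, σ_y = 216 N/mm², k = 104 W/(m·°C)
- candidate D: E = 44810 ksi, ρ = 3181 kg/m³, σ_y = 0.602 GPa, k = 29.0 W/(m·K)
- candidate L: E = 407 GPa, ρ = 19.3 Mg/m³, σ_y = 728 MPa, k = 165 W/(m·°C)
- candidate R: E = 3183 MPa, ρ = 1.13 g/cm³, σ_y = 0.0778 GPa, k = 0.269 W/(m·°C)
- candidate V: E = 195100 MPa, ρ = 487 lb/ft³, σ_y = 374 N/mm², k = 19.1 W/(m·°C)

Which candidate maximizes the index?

Screen on constraints: σ_y ≥ 147 MPa; k ≥ 66.5 W/(m·K). Survivors: candidate Q, candidate L.
After converting to SI:
  candidate Q: E = 44.42 GPa, ρ = 1781 kg/m³
  candidate L: E = 407.0 GPa, ρ = 19300 kg/m³
  candidate Q: M = 24.9 MN·m/kg
  candidate L: M = 21.1 MN·m/kg
Candidate Q ranks first.

candidate Q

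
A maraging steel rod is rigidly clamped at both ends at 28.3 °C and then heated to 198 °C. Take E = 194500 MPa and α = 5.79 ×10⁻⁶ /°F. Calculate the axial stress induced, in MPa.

344 MPa

E = 194500 MPa = 194.5 GPa.
α = 5.79×10⁻⁶/°F × 9/5 = 10.4×10⁻⁶/K.
ΔT = 169.7 K. Constrained thermal stress σ = E·α·ΔT = 194.5×10³ MPa × 10.4×10⁻⁶ × 169.7 = 344 MPa (compressive).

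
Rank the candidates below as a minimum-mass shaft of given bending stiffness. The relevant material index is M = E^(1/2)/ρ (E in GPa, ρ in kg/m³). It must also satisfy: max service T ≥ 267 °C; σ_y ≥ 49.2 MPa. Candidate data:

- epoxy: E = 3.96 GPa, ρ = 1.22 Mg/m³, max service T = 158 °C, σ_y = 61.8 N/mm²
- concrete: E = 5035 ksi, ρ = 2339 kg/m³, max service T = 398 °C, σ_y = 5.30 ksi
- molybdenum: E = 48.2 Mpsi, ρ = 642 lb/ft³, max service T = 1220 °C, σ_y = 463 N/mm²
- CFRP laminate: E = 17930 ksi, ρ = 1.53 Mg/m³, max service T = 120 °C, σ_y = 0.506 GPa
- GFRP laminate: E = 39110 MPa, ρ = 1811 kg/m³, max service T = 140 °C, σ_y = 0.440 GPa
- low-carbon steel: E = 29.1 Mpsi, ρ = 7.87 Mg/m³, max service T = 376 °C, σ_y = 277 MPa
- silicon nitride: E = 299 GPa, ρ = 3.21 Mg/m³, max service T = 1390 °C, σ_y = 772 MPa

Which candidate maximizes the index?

silicon nitride

Screen on constraints: max service T ≥ 267 °C; σ_y ≥ 49.2 MPa. Survivors: molybdenum, low-carbon steel, silicon nitride.
Normalizing units and computing the index:
  molybdenum: E = 332.3 GPa, ρ = 10280 kg/m³
  low-carbon steel: E = 200.6 GPa, ρ = 7870 kg/m³
  silicon nitride: E = 299.0 GPa, ρ = 3210 kg/m³
  silicon nitride: M = 5.39×10⁻³
  low-carbon steel: M = 1.80×10⁻³
  molybdenum: M = 1.77×10⁻³
Silicon nitride has the largest M.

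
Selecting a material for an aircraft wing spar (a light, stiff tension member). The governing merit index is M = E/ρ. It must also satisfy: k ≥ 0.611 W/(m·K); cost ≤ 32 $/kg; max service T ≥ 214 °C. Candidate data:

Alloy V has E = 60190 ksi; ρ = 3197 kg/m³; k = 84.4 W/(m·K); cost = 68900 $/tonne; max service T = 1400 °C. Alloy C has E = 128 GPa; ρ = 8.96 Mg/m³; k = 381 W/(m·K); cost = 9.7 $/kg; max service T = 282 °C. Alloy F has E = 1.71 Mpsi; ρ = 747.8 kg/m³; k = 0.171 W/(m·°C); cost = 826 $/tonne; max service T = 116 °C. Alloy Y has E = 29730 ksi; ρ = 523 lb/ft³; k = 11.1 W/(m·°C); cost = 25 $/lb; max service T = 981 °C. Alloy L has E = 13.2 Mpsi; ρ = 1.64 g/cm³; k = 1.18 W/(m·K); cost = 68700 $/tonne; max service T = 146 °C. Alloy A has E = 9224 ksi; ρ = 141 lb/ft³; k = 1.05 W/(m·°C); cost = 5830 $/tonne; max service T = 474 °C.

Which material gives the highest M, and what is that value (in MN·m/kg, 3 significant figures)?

Screen on constraints: k ≥ 0.611 W/(m·K); cost ≤ 32 $/kg; max service T ≥ 214 °C. Survivors: alloy C, alloy A.
Normalizing units and computing the index:
  alloy C: E = 128.0 GPa, ρ = 8960 kg/m³
  alloy A: E = 63.60 GPa, ρ = 2259 kg/m³
  alloy A: M = 28.2 MN·m/kg
  alloy C: M = 14.3 MN·m/kg
Highest index: alloy A.

alloy A, M = 28.2 MN·m/kg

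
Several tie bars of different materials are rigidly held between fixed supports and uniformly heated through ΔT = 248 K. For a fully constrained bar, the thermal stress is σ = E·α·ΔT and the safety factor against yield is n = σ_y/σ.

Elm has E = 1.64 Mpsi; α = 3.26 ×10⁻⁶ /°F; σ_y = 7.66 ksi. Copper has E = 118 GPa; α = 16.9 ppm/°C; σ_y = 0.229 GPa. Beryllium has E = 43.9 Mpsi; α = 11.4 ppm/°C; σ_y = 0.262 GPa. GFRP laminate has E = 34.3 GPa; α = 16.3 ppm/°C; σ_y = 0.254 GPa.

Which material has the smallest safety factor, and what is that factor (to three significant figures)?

Converting E to GPa, α to ×10⁻⁶/K, σ_y to MPa, then σ and n for each:
  elm: E = 11.31, α = 5.87, σ_y = 52.81 → σ = 16.5 MPa, n = 3.21
  copper: E = 118.0, α = 16.9, σ_y = 229.0 → σ = 495 MPa, n = 0.463
  beryllium: E = 302.7, α = 11.4, σ_y = 262.0 → σ = 856 MPa, n = 0.306
  GFRP laminate: E = 34.30, α = 16.3, σ_y = 254.0 → σ = 139 MPa, n = 1.83
The minimum is beryllium at n = 0.306.

beryllium, n = 0.306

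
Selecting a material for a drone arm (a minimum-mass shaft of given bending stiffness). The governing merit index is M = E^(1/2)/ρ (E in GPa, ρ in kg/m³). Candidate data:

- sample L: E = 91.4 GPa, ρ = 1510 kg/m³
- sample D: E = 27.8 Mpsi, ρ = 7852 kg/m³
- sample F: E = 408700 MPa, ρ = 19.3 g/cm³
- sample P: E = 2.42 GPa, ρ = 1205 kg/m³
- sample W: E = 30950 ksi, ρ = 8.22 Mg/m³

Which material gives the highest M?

In SI units:
  sample L: E = 91.40 GPa, ρ = 1510 kg/m³
  sample D: E = 191.7 GPa, ρ = 7852 kg/m³
  sample F: E = 408.7 GPa, ρ = 19300 kg/m³
  sample P: E = 2.420 GPa, ρ = 1205 kg/m³
  sample W: E = 213.4 GPa, ρ = 8220 kg/m³
  sample L: M = 6.33×10⁻³
  sample W: M = 1.78×10⁻³
  sample D: M = 1.76×10⁻³
  sample P: M = 1.29×10⁻³
  sample F: M = 1.05×10⁻³
The maximum is for sample L.

sample L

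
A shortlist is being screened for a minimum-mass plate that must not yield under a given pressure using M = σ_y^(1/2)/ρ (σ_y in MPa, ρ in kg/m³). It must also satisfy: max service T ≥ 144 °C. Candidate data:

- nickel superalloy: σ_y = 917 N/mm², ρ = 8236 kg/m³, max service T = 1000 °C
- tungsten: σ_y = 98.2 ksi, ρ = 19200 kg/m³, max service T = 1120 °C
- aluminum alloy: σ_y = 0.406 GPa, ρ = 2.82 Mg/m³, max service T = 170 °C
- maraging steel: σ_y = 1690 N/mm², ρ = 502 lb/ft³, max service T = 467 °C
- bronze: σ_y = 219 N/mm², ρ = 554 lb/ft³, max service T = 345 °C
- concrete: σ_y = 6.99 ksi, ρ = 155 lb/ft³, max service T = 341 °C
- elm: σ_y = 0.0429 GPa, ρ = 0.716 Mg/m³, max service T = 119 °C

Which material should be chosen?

aluminum alloy

Screen on constraints: max service T ≥ 144 °C. Survivors: nickel superalloy, tungsten, aluminum alloy, maraging steel, bronze, concrete.
After converting to SI:
  nickel superalloy: σ_y = 917.0 MPa, ρ = 8236 kg/m³
  tungsten: σ_y = 677.1 MPa, ρ = 19200 kg/m³
  aluminum alloy: σ_y = 406.0 MPa, ρ = 2820 kg/m³
  maraging steel: σ_y = 1690 MPa, ρ = 8041 kg/m³
  bronze: σ_y = 219.0 MPa, ρ = 8874 kg/m³
  concrete: σ_y = 48.19 MPa, ρ = 2483 kg/m³
  aluminum alloy: M = 7.15×10⁻³
  maraging steel: M = 5.11×10⁻³
  nickel superalloy: M = 3.68×10⁻³
  concrete: M = 2.80×10⁻³
  bronze: M = 1.67×10⁻³
  tungsten: M = 1.36×10⁻³
Aluminum alloy ranks first.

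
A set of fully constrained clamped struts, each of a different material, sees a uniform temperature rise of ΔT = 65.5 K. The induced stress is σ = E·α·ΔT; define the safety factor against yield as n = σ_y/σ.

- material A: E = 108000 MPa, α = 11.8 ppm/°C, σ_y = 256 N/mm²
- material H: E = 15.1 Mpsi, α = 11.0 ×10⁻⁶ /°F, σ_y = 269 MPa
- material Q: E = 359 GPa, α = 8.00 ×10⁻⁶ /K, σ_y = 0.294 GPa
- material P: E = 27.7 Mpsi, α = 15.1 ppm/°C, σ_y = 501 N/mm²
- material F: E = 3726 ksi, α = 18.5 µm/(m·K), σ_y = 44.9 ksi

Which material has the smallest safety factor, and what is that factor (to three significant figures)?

With everything in SI (GPa, ×10⁻⁶/K, MPa):
  material A: E = 108.0, α = 11.8, σ_y = 256.0 → σ = 83.5 MPa, n = 3.07
  material H: E = 104.1, α = 19.8, σ_y = 269.0 → σ = 135 MPa, n = 1.99
  material Q: E = 359.0, α = 8.00, σ_y = 294.0 → σ = 188 MPa, n = 1.56
  material P: E = 191.0, α = 15.1, σ_y = 501.0 → σ = 189 MPa, n = 2.65
  material F: E = 25.69, α = 18.5, σ_y = 309.6 → σ = 31.1 MPa, n = 9.94
The minimum is material Q at n = 1.56.

material Q, n = 1.56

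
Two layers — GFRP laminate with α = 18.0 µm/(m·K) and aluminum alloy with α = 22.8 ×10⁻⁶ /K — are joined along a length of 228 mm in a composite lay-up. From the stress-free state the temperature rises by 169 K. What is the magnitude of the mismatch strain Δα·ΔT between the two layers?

8.11×10⁻⁴

Δα = |18.0 − 22.8|×10⁻⁶/K = 4.80×10⁻⁶/K.
Mismatch strain = Δα·ΔT = 4.80×10⁻⁶ × 169.0 = 8.11×10⁻⁴.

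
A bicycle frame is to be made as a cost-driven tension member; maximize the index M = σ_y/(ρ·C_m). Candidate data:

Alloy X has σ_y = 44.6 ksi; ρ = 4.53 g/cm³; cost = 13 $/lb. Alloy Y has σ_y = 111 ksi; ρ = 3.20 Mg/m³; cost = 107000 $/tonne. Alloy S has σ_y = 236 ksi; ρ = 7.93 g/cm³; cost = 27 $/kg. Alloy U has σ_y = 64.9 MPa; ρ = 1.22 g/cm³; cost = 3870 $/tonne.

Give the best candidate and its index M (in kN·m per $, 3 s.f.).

alloy U, M = 13.7 kN·m per $

After converting to SI:
  alloy X: σ_y = 307.5 MPa, ρ = 4530 kg/m³, cost = 28.66 $/kg
  alloy Y: σ_y = 765.3 MPa, ρ = 3200 kg/m³, cost = 107.0 $/kg
  alloy S: σ_y = 1627 MPa, ρ = 7930 kg/m³, cost = 27.00 $/kg
  alloy U: σ_y = 64.90 MPa, ρ = 1220 kg/m³, cost = 3.870 $/kg
  alloy U: M = 13.7 kN·m per $
  alloy S: M = 7.60 kN·m per $
  alloy X: M = 2.37 kN·m per $
  alloy Y: M = 2.24 kN·m per $
The maximum is for alloy U.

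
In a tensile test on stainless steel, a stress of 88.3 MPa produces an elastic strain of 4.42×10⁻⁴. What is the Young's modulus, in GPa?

200 GPa

E = σ/ε = 88.3 MPa / 4.42×10⁻⁴ = 199800 MPa = 200 GPa.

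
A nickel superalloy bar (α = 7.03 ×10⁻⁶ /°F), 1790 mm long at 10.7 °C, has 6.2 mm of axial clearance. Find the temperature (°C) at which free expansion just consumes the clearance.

284 °C

α = 7.03×10⁻⁶/°F × 9/5 = 12.7×10⁻⁶/K.
α·L₀·ΔT = 6.2 mm ⇒ ΔT = 6.2 / (12.7×10⁻⁶ × 1790.0) = 273.7 K.
T = 10.7 + 273.7 = 284.4 °C.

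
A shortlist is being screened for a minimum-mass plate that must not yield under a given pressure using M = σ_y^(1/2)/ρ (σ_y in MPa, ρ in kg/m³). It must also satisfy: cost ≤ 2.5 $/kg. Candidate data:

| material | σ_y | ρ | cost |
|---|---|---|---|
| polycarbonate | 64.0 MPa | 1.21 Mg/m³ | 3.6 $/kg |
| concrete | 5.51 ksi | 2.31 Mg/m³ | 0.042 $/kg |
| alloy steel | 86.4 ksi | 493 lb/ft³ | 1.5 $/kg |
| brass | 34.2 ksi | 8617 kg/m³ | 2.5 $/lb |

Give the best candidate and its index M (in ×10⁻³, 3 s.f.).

alloy steel, M = 3.09×10⁻³

Screen on constraints: cost ≤ 2.5 $/kg. Survivors: concrete, alloy steel.
Putting every candidate on a common basis:
  concrete: σ_y = 37.99 MPa, ρ = 2310 kg/m³
  alloy steel: σ_y = 595.7 MPa, ρ = 7897 kg/m³
  alloy steel: M = 3.09×10⁻³
  concrete: M = 2.67×10⁻³
Highest index: alloy steel.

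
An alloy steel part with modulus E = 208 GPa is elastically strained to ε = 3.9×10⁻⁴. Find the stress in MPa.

σ = E·ε = 208000 MPa × 3.9×10⁻⁴ = 81.1 MPa.

81.1 MPa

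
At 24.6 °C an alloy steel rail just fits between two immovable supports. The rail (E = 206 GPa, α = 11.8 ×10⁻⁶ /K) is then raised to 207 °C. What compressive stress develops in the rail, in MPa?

ΔT = 182.4 K. Constrained thermal stress σ = E·α·ΔT = 206.0×10³ MPa × 11.8×10⁻⁶ × 182.4 = 443 MPa (compressive).

443 MPa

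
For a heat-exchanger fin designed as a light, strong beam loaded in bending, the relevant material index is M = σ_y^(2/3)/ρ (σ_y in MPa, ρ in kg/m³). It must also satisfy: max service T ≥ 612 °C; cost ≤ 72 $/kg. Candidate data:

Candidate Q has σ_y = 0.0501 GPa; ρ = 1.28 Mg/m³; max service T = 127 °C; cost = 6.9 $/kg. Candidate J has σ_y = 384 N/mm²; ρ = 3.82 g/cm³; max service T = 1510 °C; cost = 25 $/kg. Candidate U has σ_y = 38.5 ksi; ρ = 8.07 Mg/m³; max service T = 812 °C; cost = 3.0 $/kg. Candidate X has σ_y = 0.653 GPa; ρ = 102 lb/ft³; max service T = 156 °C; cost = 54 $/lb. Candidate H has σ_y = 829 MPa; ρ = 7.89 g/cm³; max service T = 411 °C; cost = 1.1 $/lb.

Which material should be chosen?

Screen on constraints: max service T ≥ 612 °C; cost ≤ 72 $/kg. Survivors: candidate J, candidate U.
Putting every candidate on a common basis:
  candidate J: σ_y = 384.0 MPa, ρ = 3820 kg/m³
  candidate U: σ_y = 265.4 MPa, ρ = 8070 kg/m³
  candidate J: M = 13.8×10⁻³
  candidate U: M = 5.12×10⁻³
Highest index: candidate J.

candidate J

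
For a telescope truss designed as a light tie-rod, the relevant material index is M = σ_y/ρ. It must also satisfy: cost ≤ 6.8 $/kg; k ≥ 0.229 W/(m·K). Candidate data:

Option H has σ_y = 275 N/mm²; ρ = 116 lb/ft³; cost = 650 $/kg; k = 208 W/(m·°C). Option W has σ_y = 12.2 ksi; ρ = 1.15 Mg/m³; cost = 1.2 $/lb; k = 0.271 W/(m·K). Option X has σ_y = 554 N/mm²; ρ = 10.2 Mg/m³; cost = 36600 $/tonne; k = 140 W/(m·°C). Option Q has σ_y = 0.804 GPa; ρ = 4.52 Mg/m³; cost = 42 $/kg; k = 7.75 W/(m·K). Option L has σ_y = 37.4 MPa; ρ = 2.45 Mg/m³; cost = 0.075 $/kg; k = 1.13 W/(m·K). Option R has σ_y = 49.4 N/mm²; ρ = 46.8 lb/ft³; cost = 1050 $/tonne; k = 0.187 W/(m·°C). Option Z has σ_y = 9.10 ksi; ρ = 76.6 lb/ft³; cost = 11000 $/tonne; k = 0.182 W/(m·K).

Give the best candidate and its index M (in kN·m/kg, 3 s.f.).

Screen on constraints: cost ≤ 6.8 $/kg; k ≥ 0.229 W/(m·K). Survivors: option W, option L.
In SI units:
  option W: σ_y = 84.12 MPa, ρ = 1150 kg/m³
  option L: σ_y = 37.40 MPa, ρ = 2450 kg/m³
  option W: M = 73.1 kN·m/kg
  option L: M = 15.3 kN·m/kg
Highest index: option W.

option W, M = 73.1 kN·m/kg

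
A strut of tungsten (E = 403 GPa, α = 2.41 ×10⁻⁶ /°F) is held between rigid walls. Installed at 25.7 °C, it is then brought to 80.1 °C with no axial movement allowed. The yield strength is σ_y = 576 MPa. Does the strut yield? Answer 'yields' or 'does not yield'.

α = 2.41×10⁻⁶/°F × 9/5 = 4.34×10⁻⁶/K.
ΔT = 54.40 K. Constrained thermal stress σ = E·α·ΔT = 403.0×10³ MPa × 4.34×10⁻⁶ × 54.40 = 95.1 MPa (compressive).
Compare to σ_y = 576 MPa: σ < σ_y, so it does not yield.

does not yield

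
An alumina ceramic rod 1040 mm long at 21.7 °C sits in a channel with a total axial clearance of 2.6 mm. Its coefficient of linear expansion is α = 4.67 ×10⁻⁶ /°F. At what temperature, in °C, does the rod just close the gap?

α = 4.67×10⁻⁶/°F × 9/5 = 8.41×10⁻⁶/K.
α·L₀·ΔT = 2.6 mm ⇒ ΔT = 2.6 / (8.41×10⁻⁶ × 1040.0) = 297.4 K.
T = 21.7 + 297.4 = 319.1 °C.

319 °C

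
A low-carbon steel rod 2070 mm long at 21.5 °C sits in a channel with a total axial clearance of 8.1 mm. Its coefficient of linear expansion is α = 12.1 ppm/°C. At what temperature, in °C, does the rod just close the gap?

345 °C

α·L₀·ΔT = 8.1 mm ⇒ ΔT = 8.1 / (12.1×10⁻⁶ × 2070.0) = 323.4 K.
T = 21.5 + 323.4 = 344.9 °C.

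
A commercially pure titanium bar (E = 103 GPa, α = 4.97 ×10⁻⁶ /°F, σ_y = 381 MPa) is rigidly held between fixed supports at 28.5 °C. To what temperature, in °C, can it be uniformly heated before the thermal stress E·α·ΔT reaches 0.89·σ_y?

397 °C

α = 4.97×10⁻⁶/°F × 9/5 = 8.95×10⁻⁶/K.
E·α·ΔT = 339.1 MPa ⇒ ΔT = 339.1 / (103.0×10³ × 8.95×10⁻⁶) = 368.0 K.
T = 28.5 + 368.0 = 396.5 °C.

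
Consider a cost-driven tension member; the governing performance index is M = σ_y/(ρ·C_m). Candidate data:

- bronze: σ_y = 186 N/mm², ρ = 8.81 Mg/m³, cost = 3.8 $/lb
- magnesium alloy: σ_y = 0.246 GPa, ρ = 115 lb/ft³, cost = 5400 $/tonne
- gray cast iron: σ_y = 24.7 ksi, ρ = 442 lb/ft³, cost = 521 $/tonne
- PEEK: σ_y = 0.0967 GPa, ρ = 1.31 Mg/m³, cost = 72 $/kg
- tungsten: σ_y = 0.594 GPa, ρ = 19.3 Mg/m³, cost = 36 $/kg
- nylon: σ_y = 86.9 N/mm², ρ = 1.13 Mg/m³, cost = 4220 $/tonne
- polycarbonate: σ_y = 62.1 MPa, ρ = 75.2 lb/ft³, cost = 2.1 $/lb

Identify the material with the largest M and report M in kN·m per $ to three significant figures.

gray cast iron, M = 46.2 kN·m per $

Convert each candidate to consistent units, then evaluate M:
  bronze: σ_y = 186.0 MPa, ρ = 8810 kg/m³, cost = 8.377 $/kg
  magnesium alloy: σ_y = 246.0 MPa, ρ = 1842 kg/m³, cost = 5.400 $/kg
  gray cast iron: σ_y = 170.3 MPa, ρ = 7080 kg/m³, cost = 0.5210 $/kg
  PEEK: σ_y = 96.70 MPa, ρ = 1310 kg/m³, cost = 72.00 $/kg
  tungsten: σ_y = 594.0 MPa, ρ = 19300 kg/m³, cost = 36.00 $/kg
  nylon: σ_y = 86.90 MPa, ρ = 1130 kg/m³, cost = 4.220 $/kg
  polycarbonate: σ_y = 62.10 MPa, ρ = 1205 kg/m³, cost = 4.630 $/kg
  gray cast iron: M = 46.2 kN·m per $
  magnesium alloy: M = 24.7 kN·m per $
  nylon: M = 18.2 kN·m per $
  polycarbonate: M = 11.1 kN·m per $
  bronze: M = 2.52 kN·m per $
  PEEK: M = 1.03 kN·m per $
  tungsten: M = 0.855 kN·m per $
Gray cast iron ranks first.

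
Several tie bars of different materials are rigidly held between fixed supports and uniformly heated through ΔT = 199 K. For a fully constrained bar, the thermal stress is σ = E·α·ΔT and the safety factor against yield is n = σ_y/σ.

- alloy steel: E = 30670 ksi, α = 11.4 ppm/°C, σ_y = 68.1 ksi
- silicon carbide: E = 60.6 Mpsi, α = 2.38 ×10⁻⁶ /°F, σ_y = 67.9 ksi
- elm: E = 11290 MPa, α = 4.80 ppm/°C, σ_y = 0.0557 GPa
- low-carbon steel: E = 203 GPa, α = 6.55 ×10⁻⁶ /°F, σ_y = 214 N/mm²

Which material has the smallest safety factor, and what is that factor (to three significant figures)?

low-carbon steel, n = 0.449

In consistent units (E in GPa, α in ×10⁻⁶/K, σ_y in MPa):
  alloy steel: E = 211.5, α = 11.4, σ_y = 469.5 → σ = 480 MPa, n = 0.979
  silicon carbide: E = 417.8, α = 4.28, σ_y = 468.2 → σ = 356 MPa, n = 1.31
  elm: E = 11.29, α = 4.80, σ_y = 55.70 → σ = 10.8 MPa, n = 5.16
  low-carbon steel: E = 203.0, α = 11.8, σ_y = 214.0 → σ = 476 MPa, n = 0.449
Low-carbon steel has the lowest safety factor, n = 0.449.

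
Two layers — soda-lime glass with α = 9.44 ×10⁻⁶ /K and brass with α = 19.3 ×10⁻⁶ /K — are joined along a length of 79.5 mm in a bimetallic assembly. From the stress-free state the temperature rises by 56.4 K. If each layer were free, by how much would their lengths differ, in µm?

44.2 µm

Δα = |9.44 − 19.3|×10⁻⁶/K = 9.86×10⁻⁶/K.
ΔL_mismatch = Δα·L·ΔT = 9.86×10⁻⁶ × 79.5 mm × 56.4 K = 44.2 µm.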